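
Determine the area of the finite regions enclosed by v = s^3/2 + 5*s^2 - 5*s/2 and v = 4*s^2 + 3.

253/24

Set the curves equal: s^3/2 + 5*s^2 - 5*s/2 = 4*s^2 + 3, so s^3/2 + s^2 - 5*s/2 - 3 = 0, which factors as (s - 2)*(s + 1)*(s + 3)/2 = 0. The curves meet at s = -3, -1, 2.
On [-3, -1], v = s^3/2 + 5*s^2 - 5*s/2 is on top; that piece has area ∫[-3,-1] (s^3/2 + s^2 - 5*s/2 - 3) ds = 8/3.
On [-1, 2], v = 4*s^2 + 3 is on top; that piece has area ∫[-1,2] (-(s^3/2 + s^2 - 5*s/2 - 3)) ds = 63/8.
Total enclosed area = 8/3 + 63/8 = 253/24.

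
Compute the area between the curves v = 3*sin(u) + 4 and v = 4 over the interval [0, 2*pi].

12

The difference (3*sin(u) + 4) - (4) = 3*sin(u) changes sign at u = pi inside [0, 2*pi], so split the integral there.
∫[0,pi] (3*sin(u)) du = 6.
∫[pi,2*pi] (3*sin(u)) du = -6; the area of that piece is 6.
Total area = 6 + 6 = 12.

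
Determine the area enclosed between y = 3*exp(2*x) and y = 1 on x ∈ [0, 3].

On [0, 3], (3*exp(2*x)) - (1) = 3*exp(2*x) - 1 is ≥ 0 throughout, so the area is a single integral of |3*exp(2*x) - 1|.
∫[0,3] (3*exp(2*x) - 1) dx = -9/2 + 3*exp(6)/2.

-9/2 + 3*exp(6)/2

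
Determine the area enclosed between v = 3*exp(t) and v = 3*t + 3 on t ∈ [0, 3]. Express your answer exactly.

On [0, 3], (3*exp(t)) - (3*t + 3) = -3*t + 3*exp(t) - 3 is ≥ 0 throughout, so the area is a single integral of |-3*t + 3*exp(t) - 3|.
∫[0,3] (-3*t + 3*exp(t) - 3) dt = -51/2 + 3*exp(3).

-51/2 + 3*exp(3)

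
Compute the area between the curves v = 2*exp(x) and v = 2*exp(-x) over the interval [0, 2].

-4 + 2*exp(-2) + 2*exp(2)

On [0, 2], (2*exp(x)) - (2*exp(-x)) = 2*exp(x) - 2*exp(-x) is ≥ 0 throughout, so the area is a single integral of |2*exp(x) - 2*exp(-x)|.
∫[0,2] (2*exp(x) - 2*exp(-x)) dx = -4 + 2*exp(-2) + 2*exp(2).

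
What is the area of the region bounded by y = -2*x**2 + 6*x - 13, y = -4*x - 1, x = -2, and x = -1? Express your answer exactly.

95/3

On [-2, -1], (-2*x**2 + 6*x - 13) - (-4*x - 1) = -2*x**2 + 10*x - 12 is ≤ 0 throughout, so the area is a single integral of |-2*x**2 + 10*x - 12|.
∫[-2,-1] (-2*x**2 + 10*x - 12) dx = -95/3; the area of that piece is 95/3.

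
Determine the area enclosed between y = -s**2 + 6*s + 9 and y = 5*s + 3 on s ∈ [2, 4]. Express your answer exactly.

The difference (-s**2 + 6*s + 9) - (5*s + 3) = -s**2 + s + 6 changes sign at s = 3 inside [2, 4], so split the integral there.
∫[2,3] (-s**2 + s + 6) ds = 13/6.
∫[3,4] (-s**2 + s + 6) ds = -17/6; the area of that piece is 17/6.
Total area = 13/6 + 17/6 = 5.

5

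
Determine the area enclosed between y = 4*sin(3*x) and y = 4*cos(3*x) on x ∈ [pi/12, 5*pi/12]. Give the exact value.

8*sqrt(2)/3

On [pi/12, 5*pi/12], (4*sin(3*x)) - (4*cos(3*x)) = 4*sin(3*x) - 4*cos(3*x) is ≥ 0 throughout, so the area is a single integral of |4*sin(3*x) - 4*cos(3*x)|.
∫[pi/12,5*pi/12] (4*sin(3*x) - 4*cos(3*x)) dx = 8*sqrt(2)/3.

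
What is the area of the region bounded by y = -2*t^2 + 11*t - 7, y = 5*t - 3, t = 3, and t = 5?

On [3, 5], (-2*t^2 + 11*t - 7) - (5*t - 3) = -2*t^2 + 6*t - 4 is ≤ 0 throughout, so the area is a single integral of |-2*t^2 + 6*t - 4|.
∫[3,5] (-2*t^2 + 6*t - 4) dt = -76/3; the area of that piece is 76/3.

76/3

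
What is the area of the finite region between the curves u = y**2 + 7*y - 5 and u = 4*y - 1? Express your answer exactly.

125/6

Both boundary curves give u as a function of y, so integrate with respect to y. Setting them equal: y**2 + 3*y - 4 = 0, i.e. (y - 1)*(y + 4) = 0, so they meet at y = -4, 1.
For y in [-4, 1], u = y**2 + 7*y - 5 is on the left; area = ∫[-4,1] (-(y**2 + 3*y - 4)) dy = 125/6.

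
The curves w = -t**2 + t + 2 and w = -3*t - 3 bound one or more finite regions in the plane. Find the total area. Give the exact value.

Set the curves equal: -t**2 + t + 2 = -3*t - 3, so -t**2 + 4*t + 5 = 0, which factors as -(t - 5)*(t + 1) = 0. The curves meet at t = -1, 5.
On [-1, 5], w = -t**2 + t + 2 is on top; that piece has area ∫[-1,5] (-t**2 + 4*t + 5) dt = 36.

36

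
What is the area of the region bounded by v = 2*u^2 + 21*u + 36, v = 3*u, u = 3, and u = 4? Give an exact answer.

371/3

On [3, 4], (2*u^2 + 21*u + 36) - (3*u) = 2*u^2 + 18*u + 36 is ≥ 0 throughout, so the area is a single integral of |2*u^2 + 18*u + 36|.
∫[3,4] (2*u^2 + 18*u + 36) du = 371/3.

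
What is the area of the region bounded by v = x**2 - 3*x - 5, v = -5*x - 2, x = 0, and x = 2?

4

The difference (x**2 - 3*x - 5) - (-5*x - 2) = x**2 + 2*x - 3 changes sign at x = 1 inside [0, 2], so split the integral there.
∫[0,1] (x**2 + 2*x - 3) dx = -5/3; the area of that piece is 5/3.
∫[1,2] (x**2 + 2*x - 3) dx = 7/3.
Total area = 5/3 + 7/3 = 4.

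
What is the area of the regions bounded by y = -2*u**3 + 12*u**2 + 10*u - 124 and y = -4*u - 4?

Set the curves equal: -2*u**3 + 12*u**2 + 10*u - 124 = -4*u - 4, so -2*u**3 + 12*u**2 + 14*u - 120 = 0, which factors as -2*(u - 5)*(u - 4)*(u + 3) = 0. The curves meet at u = -3, 4, 5.
On [-3, 4], y = -4*u - 4 is on top; that piece has area ∫[-3,4] (-(-2*u**3 + 12*u**2 + 14*u - 120)) du = 1029/2.
On [4, 5], y = -2*u**3 + 12*u**2 + 10*u - 124 is on top; that piece has area ∫[4,5] (-2*u**3 + 12*u**2 + 14*u - 120) du = 5/2.
Total enclosed area = 1029/2 + 5/2 = 517.

517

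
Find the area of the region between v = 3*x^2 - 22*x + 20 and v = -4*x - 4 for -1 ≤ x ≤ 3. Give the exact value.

The difference (3*x^2 - 22*x + 20) - (-4*x - 4) = 3*x^2 - 18*x + 24 changes sign at x = 2 inside [-1, 3], so split the integral there.
∫[-1,2] (3*x^2 - 18*x + 24) dx = 54.
∫[2,3] (3*x^2 - 18*x + 24) dx = -2; the area of that piece is 2.
Total area = 54 + 2 = 56.

56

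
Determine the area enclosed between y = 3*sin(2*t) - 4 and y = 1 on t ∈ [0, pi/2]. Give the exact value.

On [0, pi/2], (3*sin(2*t) - 4) - (1) = 3*sin(2*t) - 5 is ≤ 0 throughout, so the area is a single integral of |3*sin(2*t) - 5|.
∫[0,pi/2] (3*sin(2*t) - 5) dt = 3 - 5*pi/2; the area of that piece is -3 + 5*pi/2.

-3 + 5*pi/2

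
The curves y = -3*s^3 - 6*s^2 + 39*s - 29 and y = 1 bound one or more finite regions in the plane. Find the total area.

Set the curves equal: -3*s^3 - 6*s^2 + 39*s - 29 = 1, so -3*s^3 - 6*s^2 + 39*s - 30 = 0, which factors as -3*(s - 2)*(s - 1)*(s + 5) = 0. The curves meet at s = -5, 1, 2.
On [-5, 1], y = 1 is on top; that piece has area ∫[-5,1] (-(-3*s^3 - 6*s^2 + 39*s - 30)) ds = 432.
On [1, 2], y = -3*s^3 - 6*s^2 + 39*s - 29 is on top; that piece has area ∫[1,2] (-3*s^3 - 6*s^2 + 39*s - 30) ds = 13/4.
Total enclosed area = 432 + 13/4 = 1741/4.

1741/4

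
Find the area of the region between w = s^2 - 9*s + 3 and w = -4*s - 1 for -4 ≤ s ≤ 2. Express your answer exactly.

241/3

The difference (s^2 - 9*s + 3) - (-4*s - 1) = s^2 - 5*s + 4 changes sign at s = 1 inside [-4, 2], so split the integral there.
∫[-4,1] (s^2 - 5*s + 4) ds = 475/6.
∫[1,2] (s^2 - 5*s + 4) ds = -7/6; the area of that piece is 7/6.
Total area = 475/6 + 7/6 = 241/3.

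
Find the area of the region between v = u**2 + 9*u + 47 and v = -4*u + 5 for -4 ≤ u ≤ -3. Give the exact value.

53/6

On [-4, -3], (u**2 + 9*u + 47) - (-4*u + 5) = u**2 + 13*u + 42 is ≥ 0 throughout, so the area is a single integral of |u**2 + 13*u + 42|.
∫[-4,-3] (u**2 + 13*u + 42) du = 53/6.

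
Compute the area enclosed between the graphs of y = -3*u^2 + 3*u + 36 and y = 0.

Set the curves equal: -3*u^2 + 3*u + 36 = 0, so -3*u^2 + 3*u + 36 = 0, which factors as -3*(u - 4)*(u + 3) = 0. The curves meet at u = -3, 4.
On [-3, 4], y = -3*u^2 + 3*u + 36 is on top; that piece has area ∫[-3,4] (-3*u^2 + 3*u + 36) du = 343/2.

343/2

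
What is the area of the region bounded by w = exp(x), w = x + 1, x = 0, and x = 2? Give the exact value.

-5 + exp(2)

On [0, 2], (exp(x)) - (x + 1) = -x + exp(x) - 1 is ≥ 0 throughout, so the area is a single integral of |-x + exp(x) - 1|.
∫[0,2] (-x + exp(x) - 1) dx = -5 + exp(2).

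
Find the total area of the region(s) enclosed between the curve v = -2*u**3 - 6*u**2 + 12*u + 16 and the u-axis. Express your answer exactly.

81

The curve meets the u-axis where -2*u**3 - 6*u**2 + 12*u + 16 = 0, i.e. -2*(u - 2)*(u + 1)*(u + 4) = 0, at u = -4, -1, 2.
On [-4, -1] the curve lies below the axis; ∫[-4,-1] (-2*u**3 - 6*u**2 + 12*u + 16) du = -81/2, giving area 81/2.
On [-1, 2] the curve lies above the axis; ∫[-1,2] (-2*u**3 - 6*u**2 + 12*u + 16) du = 81/2, giving area 81/2.
Total area = 81/2 + 81/2 = 81.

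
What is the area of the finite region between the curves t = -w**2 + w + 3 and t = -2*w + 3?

Both boundary curves give t as a function of w, so integrate with respect to w. Setting them equal: -w**2 + 3*w = 0, i.e. -w*(w - 3) = 0, so they meet at w = 0, 3.
For w in [0, 3], t = -w**2 + w + 3 is on the right; area = ∫[0,3] (-w**2 + 3*w) dw = 9/2.

9/2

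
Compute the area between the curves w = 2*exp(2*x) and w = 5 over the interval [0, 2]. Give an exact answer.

-14 - 11*log(2)/2 + log(10)/2 + 9*log(5)/2 + exp(4)

The difference (2*exp(2*x)) - (5) = 2*exp(2*x) - 5 changes sign at x = -log(2)/2 + log(5)/2 inside [0, 2], so split the integral there.
∫[0,-log(2)/2 + log(5)/2] (2*exp(2*x) - 5) dx = log(4*sqrt(10)/125) + 3/2; the area of that piece is -3/2 + log(25*sqrt(10)/8).
∫[-log(2)/2 + log(5)/2,2] (2*exp(2*x) - 5) dx = -25/2 - 5*log(2)/2 + 5*log(5)/2 + exp(4).
Total area = (-3/2 + log(25*sqrt(10)/8)) + (-25/2 - 5*log(2)/2 + 5*log(5)/2 + exp(4)) = -14 - 11*log(2)/2 + log(10)/2 + 9*log(5)/2 + exp(4).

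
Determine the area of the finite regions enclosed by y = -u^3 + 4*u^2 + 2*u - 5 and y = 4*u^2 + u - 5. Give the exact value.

Set the curves equal: -u^3 + 4*u^2 + 2*u - 5 = 4*u^2 + u - 5, so -u^3 + u = 0, which factors as -u*(u - 1)*(u + 1) = 0. The curves meet at u = -1, 0, 1.
On [-1, 0], y = 4*u^2 + u - 5 is on top; that piece has area ∫[-1,0] (-(-u^3 + u)) du = 1/4.
On [0, 1], y = -u^3 + 4*u^2 + 2*u - 5 is on top; that piece has area ∫[0,1] (-u^3 + u) du = 1/4.
Total enclosed area = 1/4 + 1/4 = 1/2.

1/2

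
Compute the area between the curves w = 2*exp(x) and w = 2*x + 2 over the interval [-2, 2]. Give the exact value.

-8 - 2*exp(-2) + 2*exp(2)

On [-2, 2], (2*exp(x)) - (2*x + 2) = -2*x + 2*exp(x) - 2 is ≥ 0 throughout, so the area is a single integral of |-2*x + 2*exp(x) - 2|.
∫[-2,2] (-2*x + 2*exp(x) - 2) dx = -8 - 2*exp(-2) + 2*exp(2).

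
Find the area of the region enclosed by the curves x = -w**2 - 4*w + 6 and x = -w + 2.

Both boundary curves give x as a function of w, so integrate with respect to w. Setting them equal: -w**2 - 3*w + 4 = 0, i.e. -(w - 1)*(w + 4) = 0, so they meet at w = -4, 1.
For w in [-4, 1], x = -w**2 - 4*w + 6 is on the right; area = ∫[-4,1] (-w**2 - 3*w + 4) dw = 125/6.

125/6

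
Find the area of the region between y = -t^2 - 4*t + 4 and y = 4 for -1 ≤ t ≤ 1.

4

The difference (-t^2 - 4*t + 4) - (4) = -t^2 - 4*t changes sign at t = 0 inside [-1, 1], so split the integral there.
∫[-1,0] (-t^2 - 4*t) dt = 5/3.
∫[0,1] (-t^2 - 4*t) dt = -7/3; the area of that piece is 7/3.
Total area = 5/3 + 7/3 = 4.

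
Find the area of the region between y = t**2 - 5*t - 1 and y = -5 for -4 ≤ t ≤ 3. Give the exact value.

The difference (t**2 - 5*t - 1) - (-5) = t**2 - 5*t + 4 changes sign at t = 1 inside [-4, 3], so split the integral there.
∫[-4,1] (t**2 - 5*t + 4) dt = 475/6.
∫[1,3] (t**2 - 5*t + 4) dt = -10/3; the area of that piece is 10/3.
Total area = 475/6 + 10/3 = 165/2.

165/2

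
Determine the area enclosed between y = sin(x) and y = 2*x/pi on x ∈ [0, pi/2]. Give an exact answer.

On [0, pi/2], (sin(x)) - (2*x/pi) = -2*x/pi + sin(x) is ≥ 0 throughout, so the area is a single integral of |-2*x/pi + sin(x)|.
∫[0,pi/2] (-2*x/pi + sin(x)) dx = 1 - pi/4.

1 - pi/4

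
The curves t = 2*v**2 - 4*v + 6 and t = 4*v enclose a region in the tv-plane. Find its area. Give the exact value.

8/3

Both boundary curves give t as a function of v, so integrate with respect to v. Setting them equal: 2*v**2 - 8*v + 6 = 0, i.e. 2*(v - 3)*(v - 1) = 0, so they meet at v = 1, 3.
For v in [1, 3], t = 2*v**2 - 4*v + 6 is on the left; area = ∫[1,3] (-(2*v**2 - 8*v + 6)) dv = 8/3.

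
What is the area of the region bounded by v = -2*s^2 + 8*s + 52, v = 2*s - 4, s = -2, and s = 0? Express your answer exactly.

On [-2, 0], (-2*s^2 + 8*s + 52) - (2*s - 4) = -2*s^2 + 6*s + 56 is ≥ 0 throughout, so the area is a single integral of |-2*s^2 + 6*s + 56|.
∫[-2,0] (-2*s^2 + 6*s + 56) ds = 284/3.

284/3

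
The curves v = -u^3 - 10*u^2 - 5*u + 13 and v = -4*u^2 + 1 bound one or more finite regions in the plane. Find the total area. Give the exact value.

Set the curves equal: -u^3 - 10*u^2 - 5*u + 13 = -4*u^2 + 1, so -u^3 - 6*u^2 - 5*u + 12 = 0, which factors as -(u - 1)*(u + 3)*(u + 4) = 0. The curves meet at u = -4, -3, 1.
On [-4, -3], v = -4*u^2 + 1 is on top; that piece has area ∫[-4,-3] (-(-u^3 - 6*u^2 - 5*u + 12)) du = 3/4.
On [-3, 1], v = -u^3 - 10*u^2 - 5*u + 13 is on top; that piece has area ∫[-3,1] (-u^3 - 6*u^2 - 5*u + 12) du = 32.
Total enclosed area = 3/4 + 32 = 131/4.

131/4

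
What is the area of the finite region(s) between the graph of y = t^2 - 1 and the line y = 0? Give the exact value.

4/3

The curve meets the t-axis where t^2 - 1 = 0, i.e. (t - 1)*(t + 1) = 0, at t = -1, 1.
On [-1, 1] the curve lies below the axis; ∫[-1,1] (t^2 - 1) dt = -4/3, giving area 4/3.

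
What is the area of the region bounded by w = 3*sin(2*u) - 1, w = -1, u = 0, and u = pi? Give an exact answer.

6

The difference (3*sin(2*u) - 1) - (-1) = 3*sin(2*u) changes sign at u = pi/2 inside [0, pi], so split the integral there.
∫[0,pi/2] (3*sin(2*u)) du = 3.
∫[pi/2,pi] (3*sin(2*u)) du = -3; the area of that piece is 3.
Total area = 3 + 3 = 6.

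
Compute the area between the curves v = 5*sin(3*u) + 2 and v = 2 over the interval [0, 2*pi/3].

20/3

The difference (5*sin(3*u) + 2) - (2) = 5*sin(3*u) changes sign at u = pi/3 inside [0, 2*pi/3], so split the integral there.
∫[0,pi/3] (5*sin(3*u)) du = 10/3.
∫[pi/3,2*pi/3] (5*sin(3*u)) du = -10/3; the area of that piece is 10/3.
Total area = 10/3 + 10/3 = 20/3.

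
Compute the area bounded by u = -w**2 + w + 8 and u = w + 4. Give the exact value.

32/3

Both boundary curves give u as a function of w, so integrate with respect to w. Setting them equal: -w**2 + 4 = 0, i.e. -(w - 2)*(w + 2) = 0, so they meet at w = -2, 2.
For w in [-2, 2], u = -w**2 + w + 8 is on the right; area = ∫[-2,2] (-w**2 + 4) dw = 32/3.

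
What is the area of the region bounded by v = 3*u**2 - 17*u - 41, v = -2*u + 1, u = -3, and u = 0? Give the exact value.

121/2

The difference (3*u**2 - 17*u - 41) - (-2*u + 1) = 3*u**2 - 15*u - 42 changes sign at u = -2 inside [-3, 0], so split the integral there.
∫[-3,-2] (3*u**2 - 15*u - 42) du = 29/2.
∫[-2,0] (3*u**2 - 15*u - 42) du = -46; the area of that piece is 46.
Total area = 29/2 + 46 = 121/2.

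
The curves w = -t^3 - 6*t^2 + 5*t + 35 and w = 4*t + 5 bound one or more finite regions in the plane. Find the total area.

Set the curves equal: -t^3 - 6*t^2 + 5*t + 35 = 4*t + 5, so -t^3 - 6*t^2 + t + 30 = 0, which factors as -(t - 2)*(t + 3)*(t + 5) = 0. The curves meet at t = -5, -3, 2.
On [-5, -3], w = 4*t + 5 is on top; that piece has area ∫[-5,-3] (-(-t^3 - 6*t^2 + t + 30)) dt = 8.
On [-3, 2], w = -t^3 - 6*t^2 + 5*t + 35 is on top; that piece has area ∫[-3,2] (-t^3 - 6*t^2 + t + 30) dt = 375/4.
Total enclosed area = 8 + 375/4 = 407/4.

407/4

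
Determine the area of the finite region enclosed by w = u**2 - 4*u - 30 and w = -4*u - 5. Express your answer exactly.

500/3

Set the curves equal: u**2 - 4*u - 30 = -4*u - 5, so u**2 - 25 = 0, which factors as (u - 5)*(u + 5) = 0. The curves meet at u = -5, 5.
On [-5, 5], w = -4*u - 5 is on top; that piece has area ∫[-5,5] (-(u**2 - 25)) du = 500/3.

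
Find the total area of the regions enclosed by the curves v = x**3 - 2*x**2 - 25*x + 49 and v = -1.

2459/6

Set the curves equal: x**3 - 2*x**2 - 25*x + 49 = -1, so x**3 - 2*x**2 - 25*x + 50 = 0, which factors as (x - 5)*(x - 2)*(x + 5) = 0. The curves meet at x = -5, 2, 5.
On [-5, 2], v = x**3 - 2*x**2 - 25*x + 49 is on top; that piece has area ∫[-5,2] (x**3 - 2*x**2 - 25*x + 50) dx = 4459/12.
On [2, 5], v = -1 is on top; that piece has area ∫[2,5] (-(x**3 - 2*x**2 - 25*x + 50)) dx = 153/4.
Total enclosed area = 4459/12 + 153/4 = 2459/6.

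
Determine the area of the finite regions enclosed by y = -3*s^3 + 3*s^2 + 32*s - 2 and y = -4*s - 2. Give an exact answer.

937/4

Set the curves equal: -3*s^3 + 3*s^2 + 32*s - 2 = -4*s - 2, so -3*s^3 + 3*s^2 + 36*s = 0, which factors as -3*s*(s - 4)*(s + 3) = 0. The curves meet at s = -3, 0, 4.
On [-3, 0], y = -4*s - 2 is on top; that piece has area ∫[-3,0] (-(-3*s^3 + 3*s^2 + 36*s)) ds = 297/4.
On [0, 4], y = -3*s^3 + 3*s^2 + 32*s - 2 is on top; that piece has area ∫[0,4] (-3*s^3 + 3*s^2 + 36*s) ds = 160.
Total enclosed area = 297/4 + 160 = 937/4.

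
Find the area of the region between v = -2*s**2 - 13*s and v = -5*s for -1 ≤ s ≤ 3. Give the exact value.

The difference (-2*s**2 - 13*s) - (-5*s) = -2*s**2 - 8*s changes sign at s = 0 inside [-1, 3], so split the integral there.
∫[-1,0] (-2*s**2 - 8*s) ds = 10/3.
∫[0,3] (-2*s**2 - 8*s) ds = -54; the area of that piece is 54.
Total area = 10/3 + 54 = 172/3.

172/3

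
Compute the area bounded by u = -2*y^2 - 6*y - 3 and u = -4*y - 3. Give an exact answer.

Both boundary curves give u as a function of y, so integrate with respect to y. Setting them equal: -2*y^2 - 2*y = 0, i.e. -2*y*(y + 1) = 0, so they meet at y = -1, 0.
For y in [-1, 0], u = -2*y^2 - 6*y - 3 is on the right; area = ∫[-1,0] (-2*y^2 - 2*y) dy = 1/3.

1/3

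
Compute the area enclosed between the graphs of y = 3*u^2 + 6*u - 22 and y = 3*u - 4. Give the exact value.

125/2

Set the curves equal: 3*u^2 + 6*u - 22 = 3*u - 4, so 3*u^2 + 3*u - 18 = 0, which factors as 3*(u - 2)*(u + 3) = 0. The curves meet at u = -3, 2.
On [-3, 2], y = 3*u - 4 is on top; that piece has area ∫[-3,2] (-(3*u^2 + 3*u - 18)) du = 125/2.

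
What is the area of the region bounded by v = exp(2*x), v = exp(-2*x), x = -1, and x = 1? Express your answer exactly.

The difference (exp(2*x)) - (exp(-2*x)) = exp(2*x) - exp(-2*x) changes sign at x = 0 inside [-1, 1], so split the integral there.
∫[-1,0] (exp(2*x) - exp(-2*x)) dx = -exp(2)/2 - exp(-2)/2 + 1; the area of that piece is -1 + exp(-2)/2 + exp(2)/2.
∫[0,1] (exp(2*x) - exp(-2*x)) dx = -1 + exp(-2)/2 + exp(2)/2.
Total area = (-1 + exp(-2)/2 + exp(2)/2) + (-1 + exp(-2)/2 + exp(2)/2) = -2 + exp(-2) + exp(2).

-2 + exp(-2) + exp(2)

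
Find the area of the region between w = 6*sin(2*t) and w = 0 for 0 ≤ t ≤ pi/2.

On [0, pi/2], (6*sin(2*t)) - (0) = 6*sin(2*t) is ≥ 0 throughout, so the area is a single integral of |6*sin(2*t)|.
∫[0,pi/2] (6*sin(2*t)) dt = 6.

6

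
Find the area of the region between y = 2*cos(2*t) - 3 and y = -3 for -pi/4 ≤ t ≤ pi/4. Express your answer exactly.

2

On [-pi/4, pi/4], (2*cos(2*t) - 3) - (-3) = 2*cos(2*t) is ≥ 0 throughout, so the area is a single integral of |2*cos(2*t)|.
∫[-pi/4,pi/4] (2*cos(2*t)) dt = 2.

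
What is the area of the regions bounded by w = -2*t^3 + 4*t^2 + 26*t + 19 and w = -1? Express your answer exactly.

1741/6

Set the curves equal: -2*t^3 + 4*t^2 + 26*t + 19 = -1, so -2*t^3 + 4*t^2 + 26*t + 20 = 0, which factors as -2*(t - 5)*(t + 1)*(t + 2) = 0. The curves meet at t = -2, -1, 5.
On [-2, -1], w = -1 is on top; that piece has area ∫[-2,-1] (-(-2*t^3 + 4*t^2 + 26*t + 20)) dt = 13/6.
On [-1, 5], w = -2*t^3 + 4*t^2 + 26*t + 19 is on top; that piece has area ∫[-1,5] (-2*t^3 + 4*t^2 + 26*t + 20) dt = 288.
Total enclosed area = 13/6 + 288 = 1741/6.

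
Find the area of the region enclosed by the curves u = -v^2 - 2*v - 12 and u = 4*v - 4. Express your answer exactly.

4/3

Both boundary curves give u as a function of v, so integrate with respect to v. Setting them equal: -v^2 - 6*v - 8 = 0, i.e. -(v + 2)*(v + 4) = 0, so they meet at v = -4, -2.
For v in [-4, -2], u = -v^2 - 2*v - 12 is on the right; area = ∫[-4,-2] (-v^2 - 6*v - 8) dv = 4/3.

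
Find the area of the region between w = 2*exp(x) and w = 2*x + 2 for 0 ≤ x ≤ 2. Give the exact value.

-10 + 2*exp(2)

On [0, 2], (2*exp(x)) - (2*x + 2) = -2*x + 2*exp(x) - 2 is ≥ 0 throughout, so the area is a single integral of |-2*x + 2*exp(x) - 2|.
∫[0,2] (-2*x + 2*exp(x) - 2) dx = -10 + 2*exp(2).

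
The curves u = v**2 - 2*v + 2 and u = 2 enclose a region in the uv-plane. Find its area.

4/3

Both boundary curves give u as a function of v, so integrate with respect to v. Setting them equal: v**2 - 2*v = 0, i.e. v*(v - 2) = 0, so they meet at v = 0, 2.
For v in [0, 2], u = v**2 - 2*v + 2 is on the left; area = ∫[0,2] (-(v**2 - 2*v)) dv = 4/3.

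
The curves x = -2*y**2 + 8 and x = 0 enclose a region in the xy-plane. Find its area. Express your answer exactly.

Both boundary curves give x as a function of y, so integrate with respect to y. Setting them equal: -2*y**2 + 8 = 0, i.e. -2*(y - 2)*(y + 2) = 0, so they meet at y = -2, 2.
For y in [-2, 2], x = -2*y**2 + 8 is on the right; area = ∫[-2,2] (-2*y**2 + 8) dy = 64/3.

64/3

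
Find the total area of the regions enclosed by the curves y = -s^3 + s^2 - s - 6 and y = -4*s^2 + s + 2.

253/12

Set the curves equal: -s^3 + s^2 - s - 6 = -4*s^2 + s + 2, so -s^3 + 5*s^2 - 2*s - 8 = 0, which factors as -(s - 4)*(s - 2)*(s + 1) = 0. The curves meet at s = -1, 2, 4.
On [-1, 2], y = -4*s^2 + s + 2 is on top; that piece has area ∫[-1,2] (-(-s^3 + 5*s^2 - 2*s - 8)) ds = 63/4.
On [2, 4], y = -s^3 + s^2 - s - 6 is on top; that piece has area ∫[2,4] (-s^3 + 5*s^2 - 2*s - 8) ds = 16/3.
Total enclosed area = 63/4 + 16/3 = 253/12.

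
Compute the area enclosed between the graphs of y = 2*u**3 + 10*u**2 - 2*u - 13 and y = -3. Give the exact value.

Set the curves equal: 2*u**3 + 10*u**2 - 2*u - 13 = -3, so 2*u**3 + 10*u**2 - 2*u - 10 = 0, which factors as 2*(u - 1)*(u + 1)*(u + 5) = 0. The curves meet at u = -5, -1, 1.
On [-5, -1], y = 2*u**3 + 10*u**2 - 2*u - 13 is on top; that piece has area ∫[-5,-1] (2*u**3 + 10*u**2 - 2*u - 10) du = 256/3.
On [-1, 1], y = -3 is on top; that piece has area ∫[-1,1] (-(2*u**3 + 10*u**2 - 2*u - 10)) du = 40/3.
Total enclosed area = 256/3 + 40/3 = 296/3.

296/3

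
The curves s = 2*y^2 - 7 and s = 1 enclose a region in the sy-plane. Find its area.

64/3

Both boundary curves give s as a function of y, so integrate with respect to y. Setting them equal: 2*y^2 - 8 = 0, i.e. 2*(y - 2)*(y + 2) = 0, so they meet at y = -2, 2.
For y in [-2, 2], s = 2*y^2 - 7 is on the left; area = ∫[-2,2] (-(2*y^2 - 8)) dy = 64/3.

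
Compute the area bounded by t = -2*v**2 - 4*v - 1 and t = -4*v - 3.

8/3

Both boundary curves give t as a function of v, so integrate with respect to v. Setting them equal: -2*v**2 + 2 = 0, i.e. -2*(v - 1)*(v + 1) = 0, so they meet at v = -1, 1.
For v in [-1, 1], t = -2*v**2 - 4*v - 1 is on the right; area = ∫[-1,1] (-2*v**2 + 2) dv = 8/3.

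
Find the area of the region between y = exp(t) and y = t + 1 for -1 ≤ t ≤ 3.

-8 - exp(-1) + exp(3)

On [-1, 3], (exp(t)) - (t + 1) = -t + exp(t) - 1 is ≥ 0 throughout, so the area is a single integral of |-t + exp(t) - 1|.
∫[-1,3] (-t + exp(t) - 1) dt = -8 - exp(-1) + exp(3).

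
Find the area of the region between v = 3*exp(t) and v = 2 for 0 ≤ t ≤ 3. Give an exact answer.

-9 + 3*exp(3)

On [0, 3], (3*exp(t)) - (2) = 3*exp(t) - 2 is ≥ 0 throughout, so the area is a single integral of |3*exp(t) - 2|.
∫[0,3] (3*exp(t) - 2) dt = -9 + 3*exp(3).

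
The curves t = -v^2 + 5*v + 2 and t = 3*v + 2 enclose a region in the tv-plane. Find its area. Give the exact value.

4/3

Both boundary curves give t as a function of v, so integrate with respect to v. Setting them equal: -v^2 + 2*v = 0, i.e. -v*(v - 2) = 0, so they meet at v = 0, 2.
For v in [0, 2], t = -v^2 + 5*v + 2 is on the right; area = ∫[0,2] (-v^2 + 2*v) dv = 4/3.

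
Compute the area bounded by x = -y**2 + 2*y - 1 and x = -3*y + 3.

Both boundary curves give x as a function of y, so integrate with respect to y. Setting them equal: -y**2 + 5*y - 4 = 0, i.e. -(y - 4)*(y - 1) = 0, so they meet at y = 1, 4.
For y in [1, 4], x = -y**2 + 2*y - 1 is on the right; area = ∫[1,4] (-y**2 + 5*y - 4) dy = 9/2.

9/2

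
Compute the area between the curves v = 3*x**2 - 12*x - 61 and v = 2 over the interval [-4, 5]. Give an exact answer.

464

The difference (3*x**2 - 12*x - 61) - (2) = 3*x**2 - 12*x - 63 changes sign at x = -3 inside [-4, 5], so split the integral there.
∫[-4,-3] (3*x**2 - 12*x - 63) dx = 16.
∫[-3,5] (3*x**2 - 12*x - 63) dx = -448; the area of that piece is 448.
Total area = 16 + 448 = 464.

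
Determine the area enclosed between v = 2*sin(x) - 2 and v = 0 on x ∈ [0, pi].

-4 + 2*pi

On [0, pi], (2*sin(x) - 2) - (0) = 2*sin(x) - 2 is ≤ 0 throughout, so the area is a single integral of |2*sin(x) - 2|.
∫[0,pi] (2*sin(x) - 2) dx = 4 - 2*pi; the area of that piece is -4 + 2*pi.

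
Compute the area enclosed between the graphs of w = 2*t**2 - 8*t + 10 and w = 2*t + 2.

9

Set the curves equal: 2*t**2 - 8*t + 10 = 2*t + 2, so 2*t**2 - 10*t + 8 = 0, which factors as 2*(t - 4)*(t - 1) = 0. The curves meet at t = 1, 4.
On [1, 4], w = 2*t + 2 is on top; that piece has area ∫[1,4] (-(2*t**2 - 10*t + 8)) dt = 9.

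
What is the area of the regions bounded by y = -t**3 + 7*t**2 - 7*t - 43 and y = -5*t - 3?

Set the curves equal: -t**3 + 7*t**2 - 7*t - 43 = -5*t - 3, so -t**3 + 7*t**2 - 2*t - 40 = 0, which factors as -(t - 5)*(t - 4)*(t + 2) = 0. The curves meet at t = -2, 4, 5.
On [-2, 4], y = -5*t - 3 is on top; that piece has area ∫[-2,4] (-(-t**3 + 7*t**2 - 2*t - 40)) dt = 144.
On [4, 5], y = -t**3 + 7*t**2 - 7*t - 43 is on top; that piece has area ∫[4,5] (-t**3 + 7*t**2 - 2*t - 40) dt = 13/12.
Total enclosed area = 144 + 13/12 = 1741/12.

1741/12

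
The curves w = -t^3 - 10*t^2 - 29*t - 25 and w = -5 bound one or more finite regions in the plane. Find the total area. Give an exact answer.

71/6

Set the curves equal: -t^3 - 10*t^2 - 29*t - 25 = -5, so -t^3 - 10*t^2 - 29*t - 20 = 0, which factors as -(t + 1)*(t + 4)*(t + 5) = 0. The curves meet at t = -5, -4, -1.
On [-5, -4], w = -5 is on top; that piece has area ∫[-5,-4] (-(-t^3 - 10*t^2 - 29*t - 20)) dt = 7/12.
On [-4, -1], w = -t^3 - 10*t^2 - 29*t - 25 is on top; that piece has area ∫[-4,-1] (-t^3 - 10*t^2 - 29*t - 20) dt = 45/4.
Total enclosed area = 7/12 + 45/4 = 71/6.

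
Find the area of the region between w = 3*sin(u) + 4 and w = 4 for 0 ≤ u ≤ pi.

On [0, pi], (3*sin(u) + 4) - (4) = 3*sin(u) is ≥ 0 throughout, so the area is a single integral of |3*sin(u)|.
∫[0,pi] (3*sin(u)) du = 6.

6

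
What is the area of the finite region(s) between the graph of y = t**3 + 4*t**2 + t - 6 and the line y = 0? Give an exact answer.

71/6

The curve meets the t-axis where t**3 + 4*t**2 + t - 6 = 0, i.e. (t - 1)*(t + 2)*(t + 3) = 0, at t = -3, -2, 1.
On [-3, -2] the curve lies above the axis; ∫[-3,-2] (t**3 + 4*t**2 + t - 6) dt = 7/12, giving area 7/12.
On [-2, 1] the curve lies below the axis; ∫[-2,1] (t**3 + 4*t**2 + t - 6) dt = -45/4, giving area 45/4.
Total area = 7/12 + 45/4 = 71/6.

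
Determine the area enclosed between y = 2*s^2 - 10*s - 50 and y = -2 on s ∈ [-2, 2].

544/3

On [-2, 2], (2*s^2 - 10*s - 50) - (-2) = 2*s^2 - 10*s - 48 is ≤ 0 throughout, so the area is a single integral of |2*s^2 - 10*s - 48|.
∫[-2,2] (2*s^2 - 10*s - 48) ds = -544/3; the area of that piece is 544/3.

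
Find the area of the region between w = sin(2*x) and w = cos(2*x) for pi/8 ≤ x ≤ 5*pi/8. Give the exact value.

sqrt(2)

On [pi/8, 5*pi/8], (sin(2*x)) - (cos(2*x)) = sin(2*x) - cos(2*x) is ≥ 0 throughout, so the area is a single integral of |sin(2*x) - cos(2*x)|.
∫[pi/8,5*pi/8] (sin(2*x) - cos(2*x)) dx = sqrt(2).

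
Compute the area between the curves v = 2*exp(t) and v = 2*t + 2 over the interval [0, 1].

-5 + 2*exp(1)

On [0, 1], (2*exp(t)) - (2*t + 2) = -2*t + 2*exp(t) - 2 is ≥ 0 throughout, so the area is a single integral of |-2*t + 2*exp(t) - 2|.
∫[0,1] (-2*t + 2*exp(t) - 2) dt = -5 + 2*exp(1).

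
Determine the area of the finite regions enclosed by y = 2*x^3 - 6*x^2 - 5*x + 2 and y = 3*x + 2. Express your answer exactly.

131/2

Set the curves equal: 2*x^3 - 6*x^2 - 5*x + 2 = 3*x + 2, so 2*x^3 - 6*x^2 - 8*x = 0, which factors as 2*x*(x - 4)*(x + 1) = 0. The curves meet at x = -1, 0, 4.
On [-1, 0], y = 2*x^3 - 6*x^2 - 5*x + 2 is on top; that piece has area ∫[-1,0] (2*x^3 - 6*x^2 - 8*x) dx = 3/2.
On [0, 4], y = 3*x + 2 is on top; that piece has area ∫[0,4] (-(2*x^3 - 6*x^2 - 8*x)) dx = 64.
Total enclosed area = 3/2 + 64 = 131/2.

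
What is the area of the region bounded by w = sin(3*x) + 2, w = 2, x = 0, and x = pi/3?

2/3

On [0, pi/3], (sin(3*x) + 2) - (2) = sin(3*x) is ≥ 0 throughout, so the area is a single integral of |sin(3*x)|.
∫[0,pi/3] (sin(3*x)) dx = 2/3.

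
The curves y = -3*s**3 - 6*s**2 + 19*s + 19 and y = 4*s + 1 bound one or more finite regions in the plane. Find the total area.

253/4

Set the curves equal: -3*s**3 - 6*s**2 + 19*s + 19 = 4*s + 1, so -3*s**3 - 6*s**2 + 15*s + 18 = 0, which factors as -3*(s - 2)*(s + 1)*(s + 3) = 0. The curves meet at s = -3, -1, 2.
On [-3, -1], y = 4*s + 1 is on top; that piece has area ∫[-3,-1] (-(-3*s**3 - 6*s**2 + 15*s + 18)) ds = 16.
On [-1, 2], y = -3*s**3 - 6*s**2 + 19*s + 19 is on top; that piece has area ∫[-1,2] (-3*s**3 - 6*s**2 + 15*s + 18) ds = 189/4.
Total enclosed area = 16 + 189/4 = 253/4.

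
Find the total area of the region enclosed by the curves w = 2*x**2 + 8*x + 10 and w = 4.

8/3

Set the curves equal: 2*x**2 + 8*x + 10 = 4, so 2*x**2 + 8*x + 6 = 0, which factors as 2*(x + 1)*(x + 3) = 0. The curves meet at x = -3, -1.
On [-3, -1], w = 4 is on top; that piece has area ∫[-3,-1] (-(2*x**2 + 8*x + 6)) dx = 8/3.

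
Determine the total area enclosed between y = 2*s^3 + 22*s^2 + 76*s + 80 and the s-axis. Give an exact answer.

37/6

The curve meets the s-axis where 2*s^3 + 22*s^2 + 76*s + 80 = 0, i.e. 2*(s + 2)*(s + 4)*(s + 5) = 0, at s = -5, -4, -2.
On [-5, -4] the curve lies above the axis; ∫[-5,-4] (2*s^3 + 22*s^2 + 76*s + 80) ds = 5/6, giving area 5/6.
On [-4, -2] the curve lies below the axis; ∫[-4,-2] (2*s^3 + 22*s^2 + 76*s + 80) ds = -16/3, giving area 16/3.
Total area = 5/6 + 16/3 = 37/6.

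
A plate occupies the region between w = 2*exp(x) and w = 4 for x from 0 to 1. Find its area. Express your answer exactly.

-10 + 2*exp(1) + 8*log(2)

The difference (2*exp(x)) - (4) = 2*exp(x) - 4 changes sign at x = log(2) inside [0, 1], so split the integral there.
∫[0,log(2)] (2*exp(x) - 4) dx = 2 - log(16); the area of that piece is -2 + log(16).
∫[log(2),1] (2*exp(x) - 4) dx = -8 + 4*log(2) + 2*exp(1).
Total area = (-2 + log(16)) + (-8 + 4*log(2) + 2*exp(1)) = -10 + 2*exp(1) + 8*log(2).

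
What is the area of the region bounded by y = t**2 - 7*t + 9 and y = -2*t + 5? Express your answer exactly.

9/2

Set the curves equal: t**2 - 7*t + 9 = -2*t + 5, so t**2 - 5*t + 4 = 0, which factors as (t - 4)*(t - 1) = 0. The curves meet at t = 1, 4.
On [1, 4], y = -2*t + 5 is on top; that piece has area ∫[1,4] (-(t**2 - 5*t + 4)) dt = 9/2.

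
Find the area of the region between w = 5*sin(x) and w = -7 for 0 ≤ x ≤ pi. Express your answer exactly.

10 + 7*pi

On [0, pi], (5*sin(x)) - (-7) = 5*sin(x) + 7 is ≥ 0 throughout, so the area is a single integral of |5*sin(x) + 7|.
∫[0,pi] (5*sin(x) + 7) dx = 10 + 7*pi.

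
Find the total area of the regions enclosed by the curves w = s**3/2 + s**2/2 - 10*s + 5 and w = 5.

2521/24

Set the curves equal: s**3/2 + s**2/2 - 10*s + 5 = 5, so s**3/2 + s**2/2 - 10*s = 0, which factors as s*(s - 4)*(s + 5)/2 = 0. The curves meet at s = -5, 0, 4.
On [-5, 0], w = s**3/2 + s**2/2 - 10*s + 5 is on top; that piece has area ∫[-5,0] (s**3/2 + s**2/2 - 10*s) ds = 1625/24.
On [0, 4], w = 5 is on top; that piece has area ∫[0,4] (-(s**3/2 + s**2/2 - 10*s)) ds = 112/3.
Total enclosed area = 1625/24 + 112/3 = 2521/24.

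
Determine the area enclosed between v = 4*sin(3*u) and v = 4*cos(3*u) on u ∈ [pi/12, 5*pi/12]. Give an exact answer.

On [pi/12, 5*pi/12], (4*sin(3*u)) - (4*cos(3*u)) = 4*sin(3*u) - 4*cos(3*u) is ≥ 0 throughout, so the area is a single integral of |4*sin(3*u) - 4*cos(3*u)|.
∫[pi/12,5*pi/12] (4*sin(3*u) - 4*cos(3*u)) du = 8*sqrt(2)/3.

8*sqrt(2)/3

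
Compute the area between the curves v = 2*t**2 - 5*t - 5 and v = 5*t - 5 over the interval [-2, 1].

89/3

The difference (2*t**2 - 5*t - 5) - (5*t - 5) = 2*t**2 - 10*t changes sign at t = 0 inside [-2, 1], so split the integral there.
∫[-2,0] (2*t**2 - 10*t) dt = 76/3.
∫[0,1] (2*t**2 - 10*t) dt = -13/3; the area of that piece is 13/3.
Total area = 76/3 + 13/3 = 89/3.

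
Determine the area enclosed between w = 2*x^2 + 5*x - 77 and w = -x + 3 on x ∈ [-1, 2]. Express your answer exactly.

225

On [-1, 2], (2*x^2 + 5*x - 77) - (-x + 3) = 2*x^2 + 6*x - 80 is ≤ 0 throughout, so the area is a single integral of |2*x^2 + 6*x - 80|.
∫[-1,2] (2*x^2 + 6*x - 80) dx = -225; the area of that piece is 225.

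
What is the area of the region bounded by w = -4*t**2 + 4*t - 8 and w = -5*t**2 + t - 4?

125/6

Set the curves equal: -4*t**2 + 4*t - 8 = -5*t**2 + t - 4, so t**2 + 3*t - 4 = 0, which factors as (t - 1)*(t + 4) = 0. The curves meet at t = -4, 1.
On [-4, 1], w = -5*t**2 + t - 4 is on top; that piece has area ∫[-4,1] (-(t**2 + 3*t - 4)) dt = 125/6.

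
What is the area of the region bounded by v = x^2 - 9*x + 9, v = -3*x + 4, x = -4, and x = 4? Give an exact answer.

The difference (x^2 - 9*x + 9) - (-3*x + 4) = x^2 - 6*x + 5 changes sign at x = 1 inside [-4, 4], so split the integral there.
∫[-4,1] (x^2 - 6*x + 5) dx = 275/3.
∫[1,4] (x^2 - 6*x + 5) dx = -9; the area of that piece is 9.
Total area = 275/3 + 9 = 302/3.

302/3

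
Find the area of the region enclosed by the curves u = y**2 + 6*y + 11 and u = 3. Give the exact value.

Both boundary curves give u as a function of y, so integrate with respect to y. Setting them equal: y**2 + 6*y + 8 = 0, i.e. (y + 2)*(y + 4) = 0, so they meet at y = -4, -2.
For y in [-4, -2], u = y**2 + 6*y + 11 is on the left; area = ∫[-4,-2] (-(y**2 + 6*y + 8)) dy = 4/3.

4/3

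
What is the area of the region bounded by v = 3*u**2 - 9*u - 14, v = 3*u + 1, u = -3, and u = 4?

The difference (3*u**2 - 9*u - 14) - (3*u + 1) = 3*u**2 - 12*u - 15 changes sign at u = -1 inside [-3, 4], so split the integral there.
∫[-3,-1] (3*u**2 - 12*u - 15) du = 44.
∫[-1,4] (3*u**2 - 12*u - 15) du = -100; the area of that piece is 100.
Total area = 44 + 100 = 144.

144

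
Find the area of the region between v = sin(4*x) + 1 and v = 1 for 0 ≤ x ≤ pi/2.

The difference (sin(4*x) + 1) - (1) = sin(4*x) changes sign at x = pi/4 inside [0, pi/2], so split the integral there.
∫[0,pi/4] (sin(4*x)) dx = 1/2.
∫[pi/4,pi/2] (sin(4*x)) dx = -1/2; the area of that piece is 1/2.
Total area = 1/2 + 1/2 = 1.

1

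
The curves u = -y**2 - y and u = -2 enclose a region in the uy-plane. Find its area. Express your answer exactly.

9/2

Both boundary curves give u as a function of y, so integrate with respect to y. Setting them equal: -y**2 - y + 2 = 0, i.e. -(y - 1)*(y + 2) = 0, so they meet at y = -2, 1.
For y in [-2, 1], u = -y**2 - y is on the right; area = ∫[-2,1] (-y**2 - y + 2) dy = 9/2.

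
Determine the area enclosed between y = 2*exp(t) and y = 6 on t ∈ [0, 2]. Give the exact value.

-22 + 12*log(3) + 2*exp(2)

The difference (2*exp(t)) - (6) = 2*exp(t) - 6 changes sign at t = log(3) inside [0, 2], so split the integral there.
∫[0,log(3)] (2*exp(t) - 6) dt = 4 - log(729); the area of that piece is -4 + log(729).
∫[log(3),2] (2*exp(t) - 6) dt = -18 + 6*log(3) + 2*exp(2).
Total area = (-4 + log(729)) + (-18 + 6*log(3) + 2*exp(2)) = -22 + 12*log(3) + 2*exp(2).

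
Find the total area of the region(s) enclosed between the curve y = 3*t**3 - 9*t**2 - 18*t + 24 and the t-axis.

243/2

The curve meets the t-axis where 3*t**3 - 9*t**2 - 18*t + 24 = 0, i.e. 3*(t - 4)*(t - 1)*(t + 2) = 0, at t = -2, 1, 4.
On [-2, 1] the curve lies above the axis; ∫[-2,1] (3*t**3 - 9*t**2 - 18*t + 24) dt = 243/4, giving area 243/4.
On [1, 4] the curve lies below the axis; ∫[1,4] (3*t**3 - 9*t**2 - 18*t + 24) dt = -243/4, giving area 243/4.
Total area = 243/4 + 243/4 = 243/2.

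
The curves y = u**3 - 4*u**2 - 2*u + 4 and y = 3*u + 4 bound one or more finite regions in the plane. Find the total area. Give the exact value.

443/6

Set the curves equal: u**3 - 4*u**2 - 2*u + 4 = 3*u + 4, so u**3 - 4*u**2 - 5*u = 0, which factors as u*(u - 5)*(u + 1) = 0. The curves meet at u = -1, 0, 5.
On [-1, 0], y = u**3 - 4*u**2 - 2*u + 4 is on top; that piece has area ∫[-1,0] (u**3 - 4*u**2 - 5*u) du = 11/12.
On [0, 5], y = 3*u + 4 is on top; that piece has area ∫[0,5] (-(u**3 - 4*u**2 - 5*u)) du = 875/12.
Total enclosed area = 11/12 + 875/12 = 443/6.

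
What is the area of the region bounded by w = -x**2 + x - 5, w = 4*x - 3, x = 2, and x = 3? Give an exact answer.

95/6

On [2, 3], (-x**2 + x - 5) - (4*x - 3) = -x**2 - 3*x - 2 is ≤ 0 throughout, so the area is a single integral of |-x**2 - 3*x - 2|.
∫[2,3] (-x**2 - 3*x - 2) dx = -95/6; the area of that piece is 95/6.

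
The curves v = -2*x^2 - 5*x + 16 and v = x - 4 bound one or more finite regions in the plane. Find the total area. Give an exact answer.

Set the curves equal: -2*x^2 - 5*x + 16 = x - 4, so -2*x^2 - 6*x + 20 = 0, which factors as -2*(x - 2)*(x + 5) = 0. The curves meet at x = -5, 2.
On [-5, 2], v = -2*x^2 - 5*x + 16 is on top; that piece has area ∫[-5,2] (-2*x^2 - 6*x + 20) dx = 343/3.

343/3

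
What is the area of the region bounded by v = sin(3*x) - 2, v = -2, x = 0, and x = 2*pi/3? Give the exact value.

The difference (sin(3*x) - 2) - (-2) = sin(3*x) changes sign at x = pi/3 inside [0, 2*pi/3], so split the integral there.
∫[0,pi/3] (sin(3*x)) dx = 2/3.
∫[pi/3,2*pi/3] (sin(3*x)) dx = -2/3; the area of that piece is 2/3.
Total area = 2/3 + 2/3 = 4/3.

4/3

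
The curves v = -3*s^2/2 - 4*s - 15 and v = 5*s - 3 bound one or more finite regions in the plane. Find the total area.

2

Set the curves equal: -3*s^2/2 - 4*s - 15 = 5*s - 3, so -3*s^2/2 - 9*s - 12 = 0, which factors as -3*(s + 2)*(s + 4)/2 = 0. The curves meet at s = -4, -2.
On [-4, -2], v = -3*s^2/2 - 4*s - 15 is on top; that piece has area ∫[-4,-2] (-3*s^2/2 - 9*s - 12) ds = 2.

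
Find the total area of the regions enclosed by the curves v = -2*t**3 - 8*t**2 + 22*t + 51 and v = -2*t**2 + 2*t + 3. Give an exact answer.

Set the curves equal: -2*t**3 - 8*t**2 + 22*t + 51 = -2*t**2 + 2*t + 3, so -2*t**3 - 6*t**2 + 20*t + 48 = 0, which factors as -2*(t - 3)*(t + 2)*(t + 4) = 0. The curves meet at t = -4, -2, 3.
On [-4, -2], v = -2*t**2 + 2*t + 3 is on top; that piece has area ∫[-4,-2] (-(-2*t**3 - 6*t**2 + 20*t + 48)) dt = 16.
On [-2, 3], v = -2*t**3 - 8*t**2 + 22*t + 51 is on top; that piece has area ∫[-2,3] (-2*t**3 - 6*t**2 + 20*t + 48) dt = 375/2.
Total enclosed area = 16 + 375/2 = 407/2.

407/2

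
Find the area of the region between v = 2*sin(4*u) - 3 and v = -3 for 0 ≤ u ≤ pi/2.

2

The difference (2*sin(4*u) - 3) - (-3) = 2*sin(4*u) changes sign at u = pi/4 inside [0, pi/2], so split the integral there.
∫[0,pi/4] (2*sin(4*u)) du = 1.
∫[pi/4,pi/2] (2*sin(4*u)) du = -1; the area of that piece is 1.
Total area = 1 + 1 = 2.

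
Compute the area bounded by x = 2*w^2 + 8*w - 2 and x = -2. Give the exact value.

64/3

Both boundary curves give x as a function of w, so integrate with respect to w. Setting them equal: 2*w^2 + 8*w = 0, i.e. 2*w*(w + 4) = 0, so they meet at w = -4, 0.
For w in [-4, 0], x = 2*w^2 + 8*w - 2 is on the left; area = ∫[-4,0] (-(2*w^2 + 8*w)) dw = 64/3.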